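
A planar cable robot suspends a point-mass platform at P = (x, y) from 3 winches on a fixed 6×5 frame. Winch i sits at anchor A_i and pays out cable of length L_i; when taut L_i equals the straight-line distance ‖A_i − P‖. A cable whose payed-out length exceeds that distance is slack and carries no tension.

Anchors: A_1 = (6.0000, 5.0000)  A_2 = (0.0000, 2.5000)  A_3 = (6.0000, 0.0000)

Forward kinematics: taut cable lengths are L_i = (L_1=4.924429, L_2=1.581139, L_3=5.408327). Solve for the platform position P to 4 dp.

(1.5000, 3.0000)

expand ‖A_i−P‖²=L_i² and subtract eq 1 (c_i ≔ ‖A_i‖²−L_i²)
c_1 = 36.0000+25.0000−24.2500 = 36.7500
eq1−eq2 → [12.0000  5.0000]·P = 33.0000
eq1−eq3 → [0.0000  10.0000]·P = 30.0000
2×2 solve → P = (1.5000, 3.0000)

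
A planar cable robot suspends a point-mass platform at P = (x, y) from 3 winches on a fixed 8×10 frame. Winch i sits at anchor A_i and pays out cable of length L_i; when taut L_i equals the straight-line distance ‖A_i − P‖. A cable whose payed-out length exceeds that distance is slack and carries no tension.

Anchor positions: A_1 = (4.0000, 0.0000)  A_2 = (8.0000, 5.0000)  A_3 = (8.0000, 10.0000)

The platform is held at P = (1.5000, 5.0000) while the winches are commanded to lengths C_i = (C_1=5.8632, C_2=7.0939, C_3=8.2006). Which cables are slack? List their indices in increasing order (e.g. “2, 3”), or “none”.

1, 2

cable 1: √((2.5000)²+(-5.0000)²)=5.5902, C_1=5.8632: slack
cable 2: √((6.5000)²+(0.0000)²)=6.5000, C_2=7.0939: slack
cable 3: √((6.5000)²+(5.0000)²)=8.2006, C_3=8.2006: taut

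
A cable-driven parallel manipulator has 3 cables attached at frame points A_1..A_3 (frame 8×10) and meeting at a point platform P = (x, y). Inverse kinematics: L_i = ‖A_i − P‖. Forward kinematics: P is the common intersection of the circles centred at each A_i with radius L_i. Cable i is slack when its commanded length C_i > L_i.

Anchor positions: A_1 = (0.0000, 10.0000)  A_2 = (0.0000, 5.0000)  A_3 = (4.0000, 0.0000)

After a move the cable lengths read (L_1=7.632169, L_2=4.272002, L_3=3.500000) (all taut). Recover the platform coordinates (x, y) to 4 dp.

(4.0000, 3.5000)

expand ‖A_i−P‖²=L_i² and subtract eq 1 (c_i ≔ ‖A_i‖²−L_i²)
c_1 = 0.0000+100.0000−58.2500 = 41.7500
eq1−eq2 → [0.0000  10.0000]·P = 35.0000
eq1−eq3 → [-8.0000  20.0000]·P = 38.0000
2×2 solve → P = (4.0000, 3.5000)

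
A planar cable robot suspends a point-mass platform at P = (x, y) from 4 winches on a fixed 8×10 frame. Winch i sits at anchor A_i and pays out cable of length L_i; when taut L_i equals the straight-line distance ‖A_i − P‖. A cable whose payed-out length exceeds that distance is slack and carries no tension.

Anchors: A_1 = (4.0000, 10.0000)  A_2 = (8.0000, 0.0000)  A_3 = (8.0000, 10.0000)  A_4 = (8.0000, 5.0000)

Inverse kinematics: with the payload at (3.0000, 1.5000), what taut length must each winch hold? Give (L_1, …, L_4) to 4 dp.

(8.5586, 5.2202, 9.8615, 6.1033)

L_1 = √((4.0000−3.0000)² + (10.0000−1.5000)²) = 8.5586
L_2 = √((8.0000−3.0000)² + (0.0000−1.5000)²) = 5.2202
L_3 = √((8.0000−3.0000)² + (10.0000−1.5000)²) = 9.8615
L_4 = √((8.0000−3.0000)² + (5.0000−1.5000)²) = 6.1033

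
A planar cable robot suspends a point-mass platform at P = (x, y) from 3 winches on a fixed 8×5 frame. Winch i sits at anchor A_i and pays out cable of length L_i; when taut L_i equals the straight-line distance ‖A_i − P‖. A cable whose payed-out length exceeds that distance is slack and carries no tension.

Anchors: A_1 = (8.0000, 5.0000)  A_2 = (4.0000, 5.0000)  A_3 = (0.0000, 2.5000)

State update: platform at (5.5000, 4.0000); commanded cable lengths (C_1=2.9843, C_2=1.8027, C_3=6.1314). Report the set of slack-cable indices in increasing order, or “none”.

1, 3

i=1: geometric 2.6926 vs commanded 2.9843 ⇒ slack
i=2: geometric 1.8028 vs commanded 1.8027 ⇒ taut
i=3: geometric 5.7009 vs commanded 6.1314 ⇒ slack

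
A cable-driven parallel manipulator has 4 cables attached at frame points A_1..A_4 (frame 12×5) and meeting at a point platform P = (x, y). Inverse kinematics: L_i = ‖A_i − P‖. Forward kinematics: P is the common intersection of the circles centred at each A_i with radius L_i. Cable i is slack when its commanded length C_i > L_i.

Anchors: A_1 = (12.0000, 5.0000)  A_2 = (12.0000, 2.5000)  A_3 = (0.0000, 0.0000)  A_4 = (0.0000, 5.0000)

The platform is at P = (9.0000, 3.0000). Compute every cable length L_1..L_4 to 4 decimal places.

(3.6056, 3.0414, 9.4868, 9.2195)

L_1: Δ = A_1−P = (3.0000, 2.0000) → ‖Δ‖ = √13.0000 = 3.6056
L_2: Δ = A_2−P = (3.0000, -0.5000) → ‖Δ‖ = √9.2500 = 3.0414
L_3: Δ = A_3−P = (-9.0000, -3.0000) → ‖Δ‖ = √90.0000 = 9.4868
L_4: Δ = A_4−P = (-9.0000, 2.0000) → ‖Δ‖ = √85.0000 = 9.2195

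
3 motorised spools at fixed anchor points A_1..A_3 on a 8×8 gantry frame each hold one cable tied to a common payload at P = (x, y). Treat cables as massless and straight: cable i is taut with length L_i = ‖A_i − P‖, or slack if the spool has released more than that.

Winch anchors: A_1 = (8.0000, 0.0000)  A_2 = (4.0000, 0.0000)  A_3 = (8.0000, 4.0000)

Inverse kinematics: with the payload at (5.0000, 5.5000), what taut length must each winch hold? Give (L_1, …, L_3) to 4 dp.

L_1: Δ = A_1−P = (3.0000, -5.5000) → ‖Δ‖ = √39.2500 = 6.2650
L_2: Δ = A_2−P = (-1.0000, -5.5000) → ‖Δ‖ = √31.2500 = 5.5902
L_3: Δ = A_3−P = (3.0000, -1.5000) → ‖Δ‖ = √11.2500 = 3.3541

(6.2650, 5.5902, 3.3541)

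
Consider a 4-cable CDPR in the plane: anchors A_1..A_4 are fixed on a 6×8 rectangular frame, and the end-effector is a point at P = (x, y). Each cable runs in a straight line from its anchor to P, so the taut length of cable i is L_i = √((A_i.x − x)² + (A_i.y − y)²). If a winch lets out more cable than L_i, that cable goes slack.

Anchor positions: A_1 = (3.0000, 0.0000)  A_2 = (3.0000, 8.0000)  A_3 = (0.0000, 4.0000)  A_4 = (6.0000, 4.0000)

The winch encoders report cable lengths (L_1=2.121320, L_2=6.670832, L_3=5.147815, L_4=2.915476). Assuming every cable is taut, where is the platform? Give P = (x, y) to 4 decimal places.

each cable: (A_i−P)·(A_i−P) = L_i²; let c_i = ‖A_i‖²−L_i²
c_1 = 9.0000+0.0000−4.5000 = 4.5000
row 1: 0.0000x − 16.0000y = -24.0000  (c_2=28.5000)
row 2: 6.0000x − 8.0000y = 15.0000  (c_3=-10.5000)
row 3: -6.0000x − 8.0000y = -39.0000  (c_4=43.5000)
Cramer on rows 1–2 → x = 4.5000, y = 1.5000
check cable 4: ‖A_4−P‖² = 8.5000 ≈ L_4² = 8.5000 ✓

(4.5000, 1.5000)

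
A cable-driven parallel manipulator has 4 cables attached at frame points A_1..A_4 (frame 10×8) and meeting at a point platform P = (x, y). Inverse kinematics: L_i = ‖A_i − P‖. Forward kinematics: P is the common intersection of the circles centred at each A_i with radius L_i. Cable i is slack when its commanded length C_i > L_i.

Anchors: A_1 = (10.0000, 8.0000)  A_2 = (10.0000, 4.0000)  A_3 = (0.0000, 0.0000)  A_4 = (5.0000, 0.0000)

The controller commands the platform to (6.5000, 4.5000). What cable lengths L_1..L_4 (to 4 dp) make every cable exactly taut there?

(4.9497, 3.5355, 7.9057, 4.7434)

L_1 = √((10.0000−6.5000)² + (8.0000−4.5000)²) = 4.9497
L_2 = √((10.0000−6.5000)² + (4.0000−4.5000)²) = 3.5355
L_3 = √((0.0000−6.5000)² + (0.0000−4.5000)²) = 7.9057
L_4 = √((5.0000−6.5000)² + (0.0000−4.5000)²) = 4.7434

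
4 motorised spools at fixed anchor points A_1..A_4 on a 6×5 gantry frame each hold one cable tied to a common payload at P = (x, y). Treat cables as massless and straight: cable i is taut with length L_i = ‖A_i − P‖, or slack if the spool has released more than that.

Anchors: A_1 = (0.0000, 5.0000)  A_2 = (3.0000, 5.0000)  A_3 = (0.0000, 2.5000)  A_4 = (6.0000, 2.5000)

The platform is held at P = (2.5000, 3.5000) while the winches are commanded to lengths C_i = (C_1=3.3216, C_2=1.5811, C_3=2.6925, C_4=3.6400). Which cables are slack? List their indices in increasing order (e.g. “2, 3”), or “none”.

1

i=1: geometric 2.9155 vs commanded 3.3216 ⇒ slack
i=2: geometric 1.5811 vs commanded 1.5811 ⇒ taut
i=3: geometric 2.6926 vs commanded 2.6925 ⇒ taut
i=4: geometric 3.6401 vs commanded 3.6400 ⇒ taut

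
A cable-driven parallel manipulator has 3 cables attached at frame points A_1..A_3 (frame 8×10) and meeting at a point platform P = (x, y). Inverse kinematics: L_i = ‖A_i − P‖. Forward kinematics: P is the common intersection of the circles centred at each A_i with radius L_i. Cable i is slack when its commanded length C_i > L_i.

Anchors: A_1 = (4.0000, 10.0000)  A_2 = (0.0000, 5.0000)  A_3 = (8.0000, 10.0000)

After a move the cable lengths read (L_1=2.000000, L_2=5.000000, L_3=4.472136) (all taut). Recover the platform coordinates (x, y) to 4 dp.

(4.0000, 8.0000)

circle eqns → linear via eq_j − eq_1; set c_j = A_j·A_j − L_j²
c_1 = 16.0000+100.0000−4.0000 = 112.0000
8.0000·x + 10.0000·y = c_1−c_2 = 112.0000
-8.0000·x + 0.0000·y = c_1−c_3 = -32.0000
solve first two rows → x=4.0000, y=8.0000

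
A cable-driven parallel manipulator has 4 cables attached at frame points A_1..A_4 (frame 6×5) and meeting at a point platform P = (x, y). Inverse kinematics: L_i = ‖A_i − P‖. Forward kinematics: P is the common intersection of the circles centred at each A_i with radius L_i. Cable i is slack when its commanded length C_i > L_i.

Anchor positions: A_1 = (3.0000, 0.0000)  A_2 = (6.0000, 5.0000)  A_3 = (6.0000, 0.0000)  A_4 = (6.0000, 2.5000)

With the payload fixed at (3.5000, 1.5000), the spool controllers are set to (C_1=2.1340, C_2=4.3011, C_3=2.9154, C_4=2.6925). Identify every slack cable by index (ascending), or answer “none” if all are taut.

1

cable 1: √((-0.5000)²+(-1.5000)²)=1.5811, C_1=2.1340: slack
cable 2: √((2.5000)²+(3.5000)²)=4.3012, C_2=4.3011: taut
cable 3: √((2.5000)²+(-1.5000)²)=2.9155, C_3=2.9154: taut
cable 4: √((2.5000)²+(1.0000)²)=2.6926, C_4=2.6925: taut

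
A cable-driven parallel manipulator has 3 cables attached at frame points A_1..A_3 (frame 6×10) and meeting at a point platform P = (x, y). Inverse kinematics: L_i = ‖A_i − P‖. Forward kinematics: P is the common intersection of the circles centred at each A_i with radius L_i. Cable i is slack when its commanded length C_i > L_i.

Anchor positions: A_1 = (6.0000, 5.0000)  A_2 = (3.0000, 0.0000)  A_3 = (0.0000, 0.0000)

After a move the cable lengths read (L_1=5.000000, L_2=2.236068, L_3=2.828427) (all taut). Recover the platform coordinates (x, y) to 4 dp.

(2.0000, 2.0000)

each cable: (A_i−P)·(A_i−P) = L_i²; let c_i = ‖A_i‖²−L_i²
c_1 = 36.0000+25.0000−25.0000 = 36.0000
row 1: 6.0000x + 10.0000y = 32.0000  (c_2=4.0000)
row 2: 12.0000x + 10.0000y = 44.0000  (c_3=-8.0000)
Cramer on rows 1–2 → x = 2.0000, y = 2.0000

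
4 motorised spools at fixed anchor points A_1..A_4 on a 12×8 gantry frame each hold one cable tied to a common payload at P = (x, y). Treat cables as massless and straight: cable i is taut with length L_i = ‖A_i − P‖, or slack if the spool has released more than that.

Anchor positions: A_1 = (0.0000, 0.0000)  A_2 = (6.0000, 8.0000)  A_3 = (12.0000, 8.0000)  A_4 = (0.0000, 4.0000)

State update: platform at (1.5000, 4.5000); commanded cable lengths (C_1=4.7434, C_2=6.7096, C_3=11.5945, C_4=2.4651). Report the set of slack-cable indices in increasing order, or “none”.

cable 1: L_1 = ‖A_1−P‖ = 4.7434;  C_1 = 4.7434 → taut
cable 2: L_2 = ‖A_2−P‖ = 5.7009;  C_2 = 6.7096 → slack
cable 3: L_3 = ‖A_3−P‖ = 11.0680;  C_3 = 11.5945 → slack
cable 4: L_4 = ‖A_4−P‖ = 1.5811;  C_4 = 2.4651 → slack

2, 3, 4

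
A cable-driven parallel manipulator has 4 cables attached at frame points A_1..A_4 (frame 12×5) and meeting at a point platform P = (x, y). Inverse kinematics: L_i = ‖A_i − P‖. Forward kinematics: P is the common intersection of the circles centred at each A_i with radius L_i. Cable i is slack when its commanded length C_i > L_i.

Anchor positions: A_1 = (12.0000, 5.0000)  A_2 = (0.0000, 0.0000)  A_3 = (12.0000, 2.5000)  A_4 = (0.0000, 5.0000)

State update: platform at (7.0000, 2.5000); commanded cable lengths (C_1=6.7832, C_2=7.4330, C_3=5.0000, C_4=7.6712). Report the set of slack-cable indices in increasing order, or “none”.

1, 4

i=1: geometric 5.5902 vs commanded 6.7832 ⇒ slack
i=2: geometric 7.4330 vs commanded 7.4330 ⇒ taut
i=3: geometric 5.0000 vs commanded 5.0000 ⇒ taut
i=4: geometric 7.4330 vs commanded 7.6712 ⇒ slack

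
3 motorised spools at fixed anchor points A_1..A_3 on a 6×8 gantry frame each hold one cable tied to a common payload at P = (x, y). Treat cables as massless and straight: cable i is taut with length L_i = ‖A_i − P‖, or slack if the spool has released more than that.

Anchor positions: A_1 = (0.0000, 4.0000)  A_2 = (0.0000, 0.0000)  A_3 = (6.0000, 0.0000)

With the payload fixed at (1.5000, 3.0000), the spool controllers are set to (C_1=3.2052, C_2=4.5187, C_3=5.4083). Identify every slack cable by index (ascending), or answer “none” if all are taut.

cable 1: √((-1.5000)²+(1.0000)²)=1.8028, C_1=3.2052: slack
cable 2: √((-1.5000)²+(-3.0000)²)=3.3541, C_2=4.5187: slack
cable 3: √((4.5000)²+(-3.0000)²)=5.4083, C_3=5.4083: taut

1, 2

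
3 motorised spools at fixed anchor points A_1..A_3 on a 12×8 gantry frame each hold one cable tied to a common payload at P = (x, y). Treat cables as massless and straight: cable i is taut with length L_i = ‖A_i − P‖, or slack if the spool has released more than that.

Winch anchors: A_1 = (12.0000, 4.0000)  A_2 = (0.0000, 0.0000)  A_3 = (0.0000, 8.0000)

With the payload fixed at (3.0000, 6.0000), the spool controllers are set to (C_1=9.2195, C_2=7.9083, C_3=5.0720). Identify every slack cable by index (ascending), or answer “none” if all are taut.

2, 3

cable 1: L_1 = ‖A_1−P‖ = 9.2195;  C_1 = 9.2195 → taut
cable 2: L_2 = ‖A_2−P‖ = 6.7082;  C_2 = 7.9083 → slack
cable 3: L_3 = ‖A_3−P‖ = 3.6056;  C_3 = 5.0720 → slack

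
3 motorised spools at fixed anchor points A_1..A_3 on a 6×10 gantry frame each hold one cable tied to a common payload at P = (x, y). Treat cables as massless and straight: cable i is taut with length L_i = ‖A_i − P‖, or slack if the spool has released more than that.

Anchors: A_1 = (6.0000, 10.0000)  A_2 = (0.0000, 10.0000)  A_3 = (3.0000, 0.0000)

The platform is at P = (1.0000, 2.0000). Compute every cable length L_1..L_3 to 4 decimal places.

(9.4340, 8.0623, 2.8284)

L_1: Δ = A_1−P = (5.0000, 8.0000) → ‖Δ‖ = √89.0000 = 9.4340
L_2: Δ = A_2−P = (-1.0000, 8.0000) → ‖Δ‖ = √65.0000 = 8.0623
L_3: Δ = A_3−P = (2.0000, -2.0000) → ‖Δ‖ = √8.0000 = 2.8284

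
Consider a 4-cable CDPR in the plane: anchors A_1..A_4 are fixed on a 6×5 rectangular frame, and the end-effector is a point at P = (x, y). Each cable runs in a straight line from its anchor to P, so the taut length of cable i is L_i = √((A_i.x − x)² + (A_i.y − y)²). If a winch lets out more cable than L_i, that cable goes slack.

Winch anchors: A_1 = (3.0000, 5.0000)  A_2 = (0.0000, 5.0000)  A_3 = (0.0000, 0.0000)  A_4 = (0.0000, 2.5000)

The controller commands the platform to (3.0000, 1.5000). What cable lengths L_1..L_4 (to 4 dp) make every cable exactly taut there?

cable 1: Δx=0.0000, Δy=3.5000; L_1 = √(Δx²+Δy²) = 3.5000
cable 2: Δx=-3.0000, Δy=3.5000; L_2 = √(Δx²+Δy²) = 4.6098
cable 3: Δx=-3.0000, Δy=-1.5000; L_3 = √(Δx²+Δy²) = 3.3541
cable 4: Δx=-3.0000, Δy=1.0000; L_4 = √(Δx²+Δy²) = 3.1623

(3.5000, 4.6098, 3.3541, 3.1623)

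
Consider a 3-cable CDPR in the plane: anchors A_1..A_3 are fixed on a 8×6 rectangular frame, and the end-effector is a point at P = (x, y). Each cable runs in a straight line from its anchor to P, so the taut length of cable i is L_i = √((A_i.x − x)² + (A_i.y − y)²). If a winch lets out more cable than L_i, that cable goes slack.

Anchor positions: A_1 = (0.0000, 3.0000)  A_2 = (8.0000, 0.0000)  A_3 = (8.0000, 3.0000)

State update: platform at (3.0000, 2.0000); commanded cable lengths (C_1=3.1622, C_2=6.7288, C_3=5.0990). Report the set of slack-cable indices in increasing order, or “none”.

cable 1: L_1 = ‖A_1−P‖ = 3.1623;  C_1 = 3.1622 → taut
cable 2: L_2 = ‖A_2−P‖ = 5.3852;  C_2 = 6.7288 → slack
cable 3: L_3 = ‖A_3−P‖ = 5.0990;  C_3 = 5.0990 → taut

2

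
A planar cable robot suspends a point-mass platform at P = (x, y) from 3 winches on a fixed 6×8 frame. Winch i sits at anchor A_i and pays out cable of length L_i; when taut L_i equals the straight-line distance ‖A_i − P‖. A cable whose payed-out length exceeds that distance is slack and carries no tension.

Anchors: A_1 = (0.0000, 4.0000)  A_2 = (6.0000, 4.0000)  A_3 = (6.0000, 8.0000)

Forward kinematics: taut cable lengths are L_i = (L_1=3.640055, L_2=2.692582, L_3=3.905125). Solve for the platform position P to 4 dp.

(3.5000, 5.0000)

circle eqns → linear via eq_j − eq_1; set q_j = A_j·A_j − L_j²
q_1 = 0.0000+16.0000−13.2500 = 2.7500
-12.0000·x + 0.0000·y = q_1−q_2 = -42.0000
-12.0000·x − 8.0000·y = q_1−q_3 = -82.0000
solve first two rows → x=3.5000, y=5.0000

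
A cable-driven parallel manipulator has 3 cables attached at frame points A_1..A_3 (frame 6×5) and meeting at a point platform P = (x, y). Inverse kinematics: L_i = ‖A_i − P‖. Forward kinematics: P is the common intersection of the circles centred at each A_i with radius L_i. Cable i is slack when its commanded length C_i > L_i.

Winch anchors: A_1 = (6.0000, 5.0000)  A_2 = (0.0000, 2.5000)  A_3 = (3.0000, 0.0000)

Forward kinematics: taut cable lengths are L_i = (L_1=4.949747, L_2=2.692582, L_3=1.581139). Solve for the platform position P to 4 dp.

(2.5000, 1.5000)

expand ‖A_i−P‖²=L_i² and subtract eq 1 (k_i ≔ ‖A_i‖²−L_i²)
k_1 = 36.0000+25.0000−24.5000 = 36.5000
eq1−eq2 → [12.0000  5.0000]·P = 37.5000
eq1−eq3 → [6.0000  10.0000]·P = 30.0000
2×2 solve → P = (2.5000, 1.5000)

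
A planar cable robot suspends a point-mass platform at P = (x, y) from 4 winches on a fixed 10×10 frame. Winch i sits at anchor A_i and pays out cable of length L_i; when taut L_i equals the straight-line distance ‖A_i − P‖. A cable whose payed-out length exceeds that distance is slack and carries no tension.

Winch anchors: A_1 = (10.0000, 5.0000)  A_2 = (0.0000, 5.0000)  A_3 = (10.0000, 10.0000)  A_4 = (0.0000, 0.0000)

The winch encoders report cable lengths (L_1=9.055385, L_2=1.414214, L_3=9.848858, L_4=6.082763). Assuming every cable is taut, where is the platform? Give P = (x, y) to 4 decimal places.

(1.0000, 6.0000)

expand ‖A_i−P‖²=L_i² and subtract eq 1 (k_i ≔ ‖A_i‖²−L_i²)
k_1 = 100.0000+25.0000−82.0000 = 43.0000
eq1−eq2 → [20.0000  0.0000]·P = 20.0000
eq1−eq3 → [0.0000  -10.0000]·P = -60.0000
eq1−eq4 → [20.0000  10.0000]·P = 80.0000
2×2 solve → P = (1.0000, 6.0000)
check cable 4: ‖A_4−P‖² = 37.0000 ≈ L_4² = 37.0000 ✓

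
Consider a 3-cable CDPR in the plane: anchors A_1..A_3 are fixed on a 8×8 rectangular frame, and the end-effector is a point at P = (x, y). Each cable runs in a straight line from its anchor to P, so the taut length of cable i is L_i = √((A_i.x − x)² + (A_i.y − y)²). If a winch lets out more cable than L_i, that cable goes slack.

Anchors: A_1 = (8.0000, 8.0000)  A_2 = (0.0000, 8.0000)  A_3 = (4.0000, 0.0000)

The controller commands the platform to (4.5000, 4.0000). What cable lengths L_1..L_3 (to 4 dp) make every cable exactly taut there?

L_1: Δ = A_1−P = (3.5000, 4.0000) → ‖Δ‖ = √28.2500 = 5.3151
L_2: Δ = A_2−P = (-4.5000, 4.0000) → ‖Δ‖ = √36.2500 = 6.0208
L_3: Δ = A_3−P = (-0.5000, -4.0000) → ‖Δ‖ = √16.2500 = 4.0311

(5.3151, 6.0208, 4.0311)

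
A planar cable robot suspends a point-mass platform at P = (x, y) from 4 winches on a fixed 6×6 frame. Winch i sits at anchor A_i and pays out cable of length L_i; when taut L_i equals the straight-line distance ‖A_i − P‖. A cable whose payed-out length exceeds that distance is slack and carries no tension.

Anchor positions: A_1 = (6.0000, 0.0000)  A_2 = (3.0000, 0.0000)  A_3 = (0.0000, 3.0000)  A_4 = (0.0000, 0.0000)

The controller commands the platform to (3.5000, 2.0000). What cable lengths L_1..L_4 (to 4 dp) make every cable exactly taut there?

(3.2016, 2.0616, 3.6401, 4.0311)

cable 1: Δx=2.5000, Δy=-2.0000; L_1 = √(Δx²+Δy²) = 3.2016
cable 2: Δx=-0.5000, Δy=-2.0000; L_2 = √(Δx²+Δy²) = 2.0616
cable 3: Δx=-3.5000, Δy=1.0000; L_3 = √(Δx²+Δy²) = 3.6401
cable 4: Δx=-3.5000, Δy=-2.0000; L_4 = √(Δx²+Δy²) = 4.0311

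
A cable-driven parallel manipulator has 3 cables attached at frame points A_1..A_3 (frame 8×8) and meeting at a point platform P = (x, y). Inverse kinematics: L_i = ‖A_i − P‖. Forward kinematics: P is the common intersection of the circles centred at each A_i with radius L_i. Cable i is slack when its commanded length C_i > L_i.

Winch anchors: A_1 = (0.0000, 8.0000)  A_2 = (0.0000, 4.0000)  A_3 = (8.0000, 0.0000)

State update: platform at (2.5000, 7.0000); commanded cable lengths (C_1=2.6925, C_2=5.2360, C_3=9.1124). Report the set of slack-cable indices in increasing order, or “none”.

2, 3

cable 1: L_1 = ‖A_1−P‖ = 2.6926;  C_1 = 2.6925 → taut
cable 2: L_2 = ‖A_2−P‖ = 3.9051;  C_2 = 5.2360 → slack
cable 3: L_3 = ‖A_3−P‖ = 8.9022;  C_3 = 9.1124 → slack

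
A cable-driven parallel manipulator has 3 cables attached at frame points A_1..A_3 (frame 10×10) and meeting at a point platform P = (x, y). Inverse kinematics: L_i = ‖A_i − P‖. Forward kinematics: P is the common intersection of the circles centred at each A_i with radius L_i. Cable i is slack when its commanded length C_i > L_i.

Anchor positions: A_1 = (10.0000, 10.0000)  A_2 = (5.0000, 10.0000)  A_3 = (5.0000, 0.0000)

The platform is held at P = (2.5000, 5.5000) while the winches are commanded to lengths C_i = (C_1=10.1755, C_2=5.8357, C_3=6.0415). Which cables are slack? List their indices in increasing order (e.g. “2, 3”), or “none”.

cable 1: √((7.5000)²+(4.5000)²)=8.7464, C_1=10.1755: slack
cable 2: √((2.5000)²+(4.5000)²)=5.1478, C_2=5.8357: slack
cable 3: √((2.5000)²+(-5.5000)²)=6.0415, C_3=6.0415: taut

1, 2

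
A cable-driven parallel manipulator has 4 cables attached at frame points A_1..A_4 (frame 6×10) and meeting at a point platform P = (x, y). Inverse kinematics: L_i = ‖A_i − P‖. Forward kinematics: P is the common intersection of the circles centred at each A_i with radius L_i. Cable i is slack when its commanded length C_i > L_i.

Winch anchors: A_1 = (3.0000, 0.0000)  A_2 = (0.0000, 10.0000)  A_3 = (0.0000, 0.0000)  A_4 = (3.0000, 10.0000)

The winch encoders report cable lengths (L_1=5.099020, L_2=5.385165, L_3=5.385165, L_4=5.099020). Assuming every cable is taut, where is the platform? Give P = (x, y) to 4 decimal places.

(2.0000, 5.0000)

each cable: (A_i−P)·(A_i−P) = L_i²; let q_i = ‖A_i‖²−L_i²
q_1 = 9.0000+0.0000−26.0000 = -17.0000
row 1: 6.0000x − 20.0000y = -88.0000  (q_2=71.0000)
row 2: 6.0000x + 0.0000y = 12.0000  (q_3=-29.0000)
row 3: 0.0000x − 20.0000y = -100.0000  (q_4=83.0000)
Cramer on rows 1–2 → x = 2.0000, y = 5.0000
check cable 4: ‖A_4−P‖² = 26.0000 ≈ L_4² = 26.0000 ✓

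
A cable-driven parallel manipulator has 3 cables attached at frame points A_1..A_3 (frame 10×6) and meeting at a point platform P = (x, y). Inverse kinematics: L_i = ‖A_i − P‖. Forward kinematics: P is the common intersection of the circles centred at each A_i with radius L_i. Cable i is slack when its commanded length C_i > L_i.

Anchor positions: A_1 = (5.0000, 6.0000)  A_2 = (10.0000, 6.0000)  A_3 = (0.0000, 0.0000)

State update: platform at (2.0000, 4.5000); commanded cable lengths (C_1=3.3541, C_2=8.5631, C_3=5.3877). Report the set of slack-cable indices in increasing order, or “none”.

i=1: geometric 3.3541 vs commanded 3.3541 ⇒ taut
i=2: geometric 8.1394 vs commanded 8.5631 ⇒ slack
i=3: geometric 4.9244 vs commanded 5.3877 ⇒ slack

2, 3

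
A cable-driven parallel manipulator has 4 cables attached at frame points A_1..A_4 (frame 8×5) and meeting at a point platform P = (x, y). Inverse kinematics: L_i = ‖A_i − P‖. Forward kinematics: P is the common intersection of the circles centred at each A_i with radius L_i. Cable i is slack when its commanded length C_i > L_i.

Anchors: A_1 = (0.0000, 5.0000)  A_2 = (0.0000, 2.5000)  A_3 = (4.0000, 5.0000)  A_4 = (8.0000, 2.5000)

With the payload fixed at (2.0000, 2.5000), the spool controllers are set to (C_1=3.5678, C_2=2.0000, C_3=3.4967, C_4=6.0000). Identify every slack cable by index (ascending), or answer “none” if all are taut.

cable 1: L_1 = ‖A_1−P‖ = 3.2016;  C_1 = 3.5678 → slack
cable 2: L_2 = ‖A_2−P‖ = 2.0000;  C_2 = 2.0000 → taut
cable 3: L_3 = ‖A_3−P‖ = 3.2016;  C_3 = 3.4967 → slack
cable 4: L_4 = ‖A_4−P‖ = 6.0000;  C_4 = 6.0000 → taut

1, 3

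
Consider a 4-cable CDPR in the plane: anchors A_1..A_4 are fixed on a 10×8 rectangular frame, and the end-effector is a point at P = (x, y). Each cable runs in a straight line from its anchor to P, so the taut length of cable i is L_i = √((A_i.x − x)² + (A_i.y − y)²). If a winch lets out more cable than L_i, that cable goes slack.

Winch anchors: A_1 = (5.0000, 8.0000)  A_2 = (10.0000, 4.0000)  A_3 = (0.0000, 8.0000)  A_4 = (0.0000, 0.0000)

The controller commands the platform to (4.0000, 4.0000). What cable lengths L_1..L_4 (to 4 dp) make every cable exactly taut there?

(4.1231, 6.0000, 5.6569, 5.6569)

cable 1: Δx=1.0000, Δy=4.0000; L_1 = √(Δx²+Δy²) = 4.1231
cable 2: Δx=6.0000, Δy=0.0000; L_2 = √(Δx²+Δy²) = 6.0000
cable 3: Δx=-4.0000, Δy=4.0000; L_3 = √(Δx²+Δy²) = 5.6569
cable 4: Δx=-4.0000, Δy=-4.0000; L_4 = √(Δx²+Δy²) = 5.6569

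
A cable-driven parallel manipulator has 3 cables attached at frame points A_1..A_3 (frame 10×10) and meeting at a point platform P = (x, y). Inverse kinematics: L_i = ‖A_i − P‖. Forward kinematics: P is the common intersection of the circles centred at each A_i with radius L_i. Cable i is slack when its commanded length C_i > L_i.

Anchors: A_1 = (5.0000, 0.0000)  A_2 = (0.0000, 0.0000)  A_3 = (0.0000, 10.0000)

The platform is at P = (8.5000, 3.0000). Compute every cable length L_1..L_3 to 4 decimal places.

cable 1: Δx=-3.5000, Δy=-3.0000; L_1 = √(Δx²+Δy²) = 4.6098
cable 2: Δx=-8.5000, Δy=-3.0000; L_2 = √(Δx²+Δy²) = 9.0139
cable 3: Δx=-8.5000, Δy=7.0000; L_3 = √(Δx²+Δy²) = 11.0114

(4.6098, 9.0139, 11.0114)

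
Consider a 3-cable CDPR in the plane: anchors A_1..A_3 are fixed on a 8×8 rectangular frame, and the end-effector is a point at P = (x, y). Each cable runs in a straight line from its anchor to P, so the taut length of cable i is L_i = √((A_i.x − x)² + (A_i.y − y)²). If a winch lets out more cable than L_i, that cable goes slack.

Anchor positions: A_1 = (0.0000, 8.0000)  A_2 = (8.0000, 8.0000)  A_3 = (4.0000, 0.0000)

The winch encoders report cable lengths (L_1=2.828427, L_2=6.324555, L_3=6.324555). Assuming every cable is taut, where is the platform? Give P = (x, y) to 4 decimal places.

circle eqns → linear via eq_j − eq_1; set c_j = A_j·A_j − L_j²
c_1 = 0.0000+64.0000−8.0000 = 56.0000
-16.0000·x + 0.0000·y = c_1−c_2 = -32.0000
-8.0000·x + 16.0000·y = c_1−c_3 = 80.0000
solve first two rows → x=2.0000, y=6.0000

(2.0000, 6.0000)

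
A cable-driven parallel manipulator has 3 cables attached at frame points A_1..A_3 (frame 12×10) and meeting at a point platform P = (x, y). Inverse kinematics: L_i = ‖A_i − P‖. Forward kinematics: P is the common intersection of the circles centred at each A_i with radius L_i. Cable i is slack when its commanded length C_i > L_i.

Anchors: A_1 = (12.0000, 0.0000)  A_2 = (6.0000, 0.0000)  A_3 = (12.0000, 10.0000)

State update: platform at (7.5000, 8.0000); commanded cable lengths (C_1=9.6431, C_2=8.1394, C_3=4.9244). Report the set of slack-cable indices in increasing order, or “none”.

1

cable 1: √((4.5000)²+(-8.0000)²)=9.1788, C_1=9.6431: slack
cable 2: √((-1.5000)²+(-8.0000)²)=8.1394, C_2=8.1394: taut
cable 3: √((4.5000)²+(2.0000)²)=4.9244, C_3=4.9244: taut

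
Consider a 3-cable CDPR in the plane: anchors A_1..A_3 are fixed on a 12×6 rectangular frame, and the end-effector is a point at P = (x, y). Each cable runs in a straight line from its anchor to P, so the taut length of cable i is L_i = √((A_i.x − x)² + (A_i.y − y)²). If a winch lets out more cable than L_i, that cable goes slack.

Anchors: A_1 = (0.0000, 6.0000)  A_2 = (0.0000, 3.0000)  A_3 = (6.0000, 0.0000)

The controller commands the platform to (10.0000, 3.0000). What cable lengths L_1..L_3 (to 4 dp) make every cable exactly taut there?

(10.4403, 10.0000, 5.0000)

L_1: Δ = A_1−P = (-10.0000, 3.0000) → ‖Δ‖ = √109.0000 = 10.4403
L_2: Δ = A_2−P = (-10.0000, 0.0000) → ‖Δ‖ = √100.0000 = 10.0000
L_3: Δ = A_3−P = (-4.0000, -3.0000) → ‖Δ‖ = √25.0000 = 5.0000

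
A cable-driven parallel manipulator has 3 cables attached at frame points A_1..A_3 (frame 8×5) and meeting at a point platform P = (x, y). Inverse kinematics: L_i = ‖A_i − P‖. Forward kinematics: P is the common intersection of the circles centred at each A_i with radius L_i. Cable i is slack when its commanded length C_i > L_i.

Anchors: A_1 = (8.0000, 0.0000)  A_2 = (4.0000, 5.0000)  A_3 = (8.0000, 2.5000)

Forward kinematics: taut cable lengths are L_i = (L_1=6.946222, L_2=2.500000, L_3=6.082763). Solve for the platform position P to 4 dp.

(2.0000, 3.5000)

expand ‖A_i−P‖²=L_i² and subtract eq 1 (k_i ≔ ‖A_i‖²−L_i²)
k_1 = 64.0000+0.0000−48.2500 = 15.7500
eq1−eq2 → [8.0000  -10.0000]·P = -19.0000
eq1−eq3 → [0.0000  -5.0000]·P = -17.5000
2×2 solve → P = (2.0000, 3.5000)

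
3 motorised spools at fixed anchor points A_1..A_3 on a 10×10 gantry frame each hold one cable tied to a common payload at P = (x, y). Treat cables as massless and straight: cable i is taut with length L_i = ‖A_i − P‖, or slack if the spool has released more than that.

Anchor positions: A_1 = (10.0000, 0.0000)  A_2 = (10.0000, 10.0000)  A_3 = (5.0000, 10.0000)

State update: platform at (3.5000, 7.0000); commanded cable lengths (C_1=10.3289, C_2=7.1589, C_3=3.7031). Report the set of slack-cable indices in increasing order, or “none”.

cable 1: √((6.5000)²+(-7.0000)²)=9.5525, C_1=10.3289: slack
cable 2: √((6.5000)²+(3.0000)²)=7.1589, C_2=7.1589: taut
cable 3: √((1.5000)²+(3.0000)²)=3.3541, C_3=3.7031: slack

1, 3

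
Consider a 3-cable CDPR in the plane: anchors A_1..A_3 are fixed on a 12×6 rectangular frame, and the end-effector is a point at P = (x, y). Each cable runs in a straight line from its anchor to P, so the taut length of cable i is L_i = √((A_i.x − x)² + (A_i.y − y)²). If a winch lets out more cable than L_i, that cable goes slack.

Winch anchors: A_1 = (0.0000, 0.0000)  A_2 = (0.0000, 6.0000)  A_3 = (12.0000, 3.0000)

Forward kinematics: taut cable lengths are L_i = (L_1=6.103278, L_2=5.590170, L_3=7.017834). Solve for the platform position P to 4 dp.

expand ‖A_i−P‖²=L_i² and subtract eq 1 (k_i ≔ ‖A_i‖²−L_i²)
k_1 = 0.0000+0.0000−37.2500 = -37.2500
eq1−eq2 → [0.0000  -12.0000]·P = -42.0000
eq1−eq3 → [-24.0000  -6.0000]·P = -141.0000
2×2 solve → P = (5.0000, 3.5000)

(5.0000, 3.5000)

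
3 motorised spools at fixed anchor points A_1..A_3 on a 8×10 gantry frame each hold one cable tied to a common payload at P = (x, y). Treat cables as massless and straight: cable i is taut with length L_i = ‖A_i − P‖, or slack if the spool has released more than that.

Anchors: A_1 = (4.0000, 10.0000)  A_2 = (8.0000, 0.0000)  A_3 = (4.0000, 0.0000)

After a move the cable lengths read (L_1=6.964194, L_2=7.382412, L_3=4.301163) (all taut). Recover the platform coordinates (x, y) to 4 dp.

each cable: (A_i−P)·(A_i−P) = L_i²; let q_i = ‖A_i‖²−L_i²
q_1 = 16.0000+100.0000−48.5000 = 67.5000
row 1: -8.0000x + 20.0000y = 58.0000  (q_2=9.5000)
row 2: 0.0000x + 20.0000y = 70.0000  (q_3=-2.5000)
Cramer on rows 1–2 → x = 1.5000, y = 3.5000

(1.5000, 3.5000)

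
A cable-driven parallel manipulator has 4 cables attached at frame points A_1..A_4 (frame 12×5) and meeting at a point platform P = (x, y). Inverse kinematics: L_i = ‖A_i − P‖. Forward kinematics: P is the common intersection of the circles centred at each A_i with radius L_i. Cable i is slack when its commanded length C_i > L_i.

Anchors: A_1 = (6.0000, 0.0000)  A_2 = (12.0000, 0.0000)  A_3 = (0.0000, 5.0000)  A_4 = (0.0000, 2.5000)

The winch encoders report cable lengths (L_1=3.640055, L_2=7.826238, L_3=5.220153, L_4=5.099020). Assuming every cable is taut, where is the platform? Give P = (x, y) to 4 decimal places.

(5.0000, 3.5000)

circle eqns → linear via eq_j − eq_1; set q_j = A_j·A_j − L_j²
q_1 = 36.0000+0.0000−13.2500 = 22.7500
-12.0000·x + 0.0000·y = q_1−q_2 = -60.0000
12.0000·x − 10.0000·y = q_1−q_3 = 25.0000
12.0000·x − 5.0000·y = q_1−q_4 = 42.5000
solve first two rows → x=5.0000, y=3.5000
check cable 4: ‖A_4−P‖² = 26.0000 ≈ L_4² = 26.0000 ✓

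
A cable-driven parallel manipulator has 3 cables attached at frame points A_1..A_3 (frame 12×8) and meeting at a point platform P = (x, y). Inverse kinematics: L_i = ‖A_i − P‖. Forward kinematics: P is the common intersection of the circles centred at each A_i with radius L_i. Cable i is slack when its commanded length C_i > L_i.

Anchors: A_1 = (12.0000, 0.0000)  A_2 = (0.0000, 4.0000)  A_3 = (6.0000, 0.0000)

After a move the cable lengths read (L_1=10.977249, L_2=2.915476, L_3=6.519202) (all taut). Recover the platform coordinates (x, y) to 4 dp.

(2.5000, 5.5000)

each cable: (A_i−P)·(A_i−P) = L_i²; let k_i = ‖A_i‖²−L_i²
k_1 = 144.0000+0.0000−120.5000 = 23.5000
row 1: 24.0000x − 8.0000y = 16.0000  (k_2=7.5000)
row 2: 12.0000x + 0.0000y = 30.0000  (k_3=-6.5000)
Cramer on rows 1–2 → x = 2.5000, y = 5.5000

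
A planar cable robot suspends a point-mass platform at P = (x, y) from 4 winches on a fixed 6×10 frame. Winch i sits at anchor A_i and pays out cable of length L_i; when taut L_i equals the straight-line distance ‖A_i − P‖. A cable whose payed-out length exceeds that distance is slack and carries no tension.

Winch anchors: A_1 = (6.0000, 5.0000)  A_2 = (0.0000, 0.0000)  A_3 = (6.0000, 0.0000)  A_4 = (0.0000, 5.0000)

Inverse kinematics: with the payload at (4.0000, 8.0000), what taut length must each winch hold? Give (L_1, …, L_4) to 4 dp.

(3.6056, 8.9443, 8.2462, 5.0000)

cable 1: Δx=2.0000, Δy=-3.0000; L_1 = √(Δx²+Δy²) = 3.6056
cable 2: Δx=-4.0000, Δy=-8.0000; L_2 = √(Δx²+Δy²) = 8.9443
cable 3: Δx=2.0000, Δy=-8.0000; L_3 = √(Δx²+Δy²) = 8.2462
cable 4: Δx=-4.0000, Δy=-3.0000; L_4 = √(Δx²+Δy²) = 5.0000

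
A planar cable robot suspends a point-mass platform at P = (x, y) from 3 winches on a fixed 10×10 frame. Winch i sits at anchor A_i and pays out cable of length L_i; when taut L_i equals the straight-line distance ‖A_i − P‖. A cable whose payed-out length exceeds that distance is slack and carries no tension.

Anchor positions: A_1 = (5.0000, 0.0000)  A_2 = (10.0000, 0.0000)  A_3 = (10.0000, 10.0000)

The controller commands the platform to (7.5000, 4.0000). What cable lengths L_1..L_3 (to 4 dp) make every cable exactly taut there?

L_1: Δ = A_1−P = (-2.5000, -4.0000) → ‖Δ‖ = √22.2500 = 4.7170
L_2: Δ = A_2−P = (2.5000, -4.0000) → ‖Δ‖ = √22.2500 = 4.7170
L_3: Δ = A_3−P = (2.5000, 6.0000) → ‖Δ‖ = √42.2500 = 6.5000

(4.7170, 4.7170, 6.5000)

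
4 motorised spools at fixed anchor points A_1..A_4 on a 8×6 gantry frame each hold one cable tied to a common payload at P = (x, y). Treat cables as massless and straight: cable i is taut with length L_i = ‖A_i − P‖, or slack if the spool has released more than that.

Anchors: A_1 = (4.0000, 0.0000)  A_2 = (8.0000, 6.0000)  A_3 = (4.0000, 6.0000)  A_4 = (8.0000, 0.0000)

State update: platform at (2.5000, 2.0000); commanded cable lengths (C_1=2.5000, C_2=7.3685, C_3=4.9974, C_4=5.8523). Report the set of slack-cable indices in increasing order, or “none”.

2, 3

cable 1: √((1.5000)²+(-2.0000)²)=2.5000, C_1=2.5000: taut
cable 2: √((5.5000)²+(4.0000)²)=6.8007, C_2=7.3685: slack
cable 3: √((1.5000)²+(4.0000)²)=4.2720, C_3=4.9974: slack
cable 4: √((5.5000)²+(-2.0000)²)=5.8523, C_4=5.8523: taut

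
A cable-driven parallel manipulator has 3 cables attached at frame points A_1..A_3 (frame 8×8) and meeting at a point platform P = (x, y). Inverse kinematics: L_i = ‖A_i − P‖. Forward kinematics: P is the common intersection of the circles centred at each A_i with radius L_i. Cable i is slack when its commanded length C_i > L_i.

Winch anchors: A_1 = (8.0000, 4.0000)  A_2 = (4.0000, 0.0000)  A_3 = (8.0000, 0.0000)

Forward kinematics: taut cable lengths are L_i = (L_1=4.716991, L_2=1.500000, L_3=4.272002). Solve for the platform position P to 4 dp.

circle eqns → linear via eq_j − eq_1; set c_j = A_j·A_j − L_j²
c_1 = 64.0000+16.0000−22.2500 = 57.7500
8.0000·x + 8.0000·y = c_1−c_2 = 44.0000
0.0000·x + 8.0000·y = c_1−c_3 = 12.0000
solve first two rows → x=4.0000, y=1.5000

(4.0000, 1.5000)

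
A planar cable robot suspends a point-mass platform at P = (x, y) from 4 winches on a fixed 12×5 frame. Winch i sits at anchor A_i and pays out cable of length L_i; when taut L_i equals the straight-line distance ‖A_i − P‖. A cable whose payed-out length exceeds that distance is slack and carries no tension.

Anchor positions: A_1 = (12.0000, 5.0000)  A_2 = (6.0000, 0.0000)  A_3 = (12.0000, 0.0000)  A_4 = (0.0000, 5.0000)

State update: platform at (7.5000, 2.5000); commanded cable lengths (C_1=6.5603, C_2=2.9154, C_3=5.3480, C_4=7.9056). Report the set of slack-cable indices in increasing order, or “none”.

i=1: geometric 5.1478 vs commanded 6.5603 ⇒ slack
i=2: geometric 2.9155 vs commanded 2.9154 ⇒ taut
i=3: geometric 5.1478 vs commanded 5.3480 ⇒ slack
i=4: geometric 7.9057 vs commanded 7.9056 ⇒ taut

1, 3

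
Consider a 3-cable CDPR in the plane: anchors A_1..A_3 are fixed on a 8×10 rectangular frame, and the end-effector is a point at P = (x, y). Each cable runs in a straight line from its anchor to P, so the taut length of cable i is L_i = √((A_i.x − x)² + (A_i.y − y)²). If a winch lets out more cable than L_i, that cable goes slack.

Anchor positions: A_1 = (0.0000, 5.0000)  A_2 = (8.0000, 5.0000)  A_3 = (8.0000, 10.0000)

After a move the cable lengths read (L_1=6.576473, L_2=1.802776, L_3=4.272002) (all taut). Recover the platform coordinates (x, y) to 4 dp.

circle eqns → linear via eq_j − eq_1; set q_j = A_j·A_j − L_j²
q_1 = 0.0000+25.0000−43.2500 = -18.2500
-16.0000·x + 0.0000·y = q_1−q_2 = -104.0000
-16.0000·x − 10.0000·y = q_1−q_3 = -164.0000
solve first two rows → x=6.5000, y=6.0000

(6.5000, 6.0000)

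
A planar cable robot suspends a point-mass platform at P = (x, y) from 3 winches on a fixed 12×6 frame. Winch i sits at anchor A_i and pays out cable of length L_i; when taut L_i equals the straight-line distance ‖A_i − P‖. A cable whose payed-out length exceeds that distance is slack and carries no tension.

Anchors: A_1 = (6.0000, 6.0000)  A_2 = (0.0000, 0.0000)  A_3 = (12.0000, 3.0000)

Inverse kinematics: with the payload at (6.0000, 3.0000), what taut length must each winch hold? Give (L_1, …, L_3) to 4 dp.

(3.0000, 6.7082, 6.0000)

L_1 = √((6.0000−6.0000)² + (6.0000−3.0000)²) = 3.0000
L_2 = √((0.0000−6.0000)² + (0.0000−3.0000)²) = 6.7082
L_3 = √((12.0000−6.0000)² + (3.0000−3.0000)²) = 6.0000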